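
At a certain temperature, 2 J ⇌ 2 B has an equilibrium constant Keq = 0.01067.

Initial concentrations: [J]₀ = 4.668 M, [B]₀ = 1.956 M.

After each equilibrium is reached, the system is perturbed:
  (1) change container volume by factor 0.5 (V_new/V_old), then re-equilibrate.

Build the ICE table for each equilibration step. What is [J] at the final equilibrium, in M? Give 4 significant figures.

Q₀ = 0.1756 vs Keq = 0.01067 ⇒ Q>K, reverse
Step 1:
                    J           B
  init          4.668       1.956
  Δ             1.336      -1.336
  eq            6.004      0.6202
  solve Keq expr → x = -0.6679; check Q = 0.01067
Then change container volume by factor 0.5 (V_new/V_old).
Step 2:
                    J           B
  init          12.01        1.24
  Δ                 0           0
  eq            12.01        1.24
  solve Keq expr → x = 0; check Q = 0.01067

[J]_eq = 12.01 M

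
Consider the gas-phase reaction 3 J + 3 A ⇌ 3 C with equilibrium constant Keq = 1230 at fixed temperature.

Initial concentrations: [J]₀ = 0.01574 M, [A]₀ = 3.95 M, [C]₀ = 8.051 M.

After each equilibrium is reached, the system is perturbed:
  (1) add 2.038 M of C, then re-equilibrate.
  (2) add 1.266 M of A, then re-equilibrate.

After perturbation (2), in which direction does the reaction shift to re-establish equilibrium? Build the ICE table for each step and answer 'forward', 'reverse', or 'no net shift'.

Direction: forward

Q₀ = 2.1714e+06 vs Keq = 1230 ⇒ Q>K, reverse
Step 1:
                   J          A          C
  I          0.01574       3.95      8.051
  C           0.1632     0.1632    -0.1632
  E            0.179      4.113      7.888
  solve Keq expr → x = -0.05441; check Q = 1230
Then add 2.038 M of C.
Step 2:
                   J          A          C
  I            0.179      4.113      9.926
  C          0.04295    0.04295   -0.04295
  E           0.2219      4.156      9.883
  solve Keq expr → x = -0.01432; check Q = 1230
Then add 1.266 M of A.
Step 3:
                   J          A          C
  I           0.2219      5.422      9.883
  C          -0.0494    -0.0494     0.0494
  E           0.1725      5.373      9.932
  solve Keq expr → x = 0.01647; check Q = 1230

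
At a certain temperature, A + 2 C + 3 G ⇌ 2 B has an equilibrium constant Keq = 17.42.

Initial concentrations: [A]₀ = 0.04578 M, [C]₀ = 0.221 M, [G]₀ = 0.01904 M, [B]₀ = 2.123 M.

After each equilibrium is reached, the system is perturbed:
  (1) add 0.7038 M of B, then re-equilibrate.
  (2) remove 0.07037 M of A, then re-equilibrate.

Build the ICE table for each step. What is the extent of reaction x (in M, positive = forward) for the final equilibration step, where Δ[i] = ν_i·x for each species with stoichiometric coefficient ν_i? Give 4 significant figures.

x = -0.01135 M

Q₀ = 2.9204e+08 vs Keq = 17.42 ⇒ Q>K, reverse
Step 1:
                   A          C          G          B
  init       0.04578      0.221    0.01904      2.123
  Δ           0.2851     0.5702     0.8553    -0.5702
  eq          0.3309     0.7912     0.8743      1.553
  solve Keq expr → x = -0.2851; check Q = 17.42
Then add 0.7038 M of B.
Step 2:
                   A          C          G          B
  init        0.3309     0.7912     0.8743      2.257
  Δ          0.03905    0.07811     0.1172   -0.07811
  eq          0.3699     0.8693     0.9915      2.179
  solve Keq expr → x = -0.03905; check Q = 17.42
Then remove 0.07037 M of A.
Step 3:
                   A          C          G          B
  init        0.2996     0.8693     0.9915      2.179
  Δ          0.01135     0.0227    0.03405    -0.0227
  eq          0.3109      0.892      1.026      2.156
  solve Keq expr → x = -0.01135; check Q = 17.42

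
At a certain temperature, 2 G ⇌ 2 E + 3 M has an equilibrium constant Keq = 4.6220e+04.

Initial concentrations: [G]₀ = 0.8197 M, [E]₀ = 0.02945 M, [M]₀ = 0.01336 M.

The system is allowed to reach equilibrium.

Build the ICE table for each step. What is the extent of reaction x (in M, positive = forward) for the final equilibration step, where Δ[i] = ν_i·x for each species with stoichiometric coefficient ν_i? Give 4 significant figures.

Q₀ = 3.0781e-09 vs Keq = 4.6220e+04 ⇒ Q<K, forward
Step 1:
                   G          E          M
  init        0.8197    0.02945    0.01336
  Δ          -0.8143     0.8143      1.221
  eq        0.005385     0.8438      1.235
  solve Keq expr → x = 0.4072; check Q = 4.6220e+04

x = 0.4072 M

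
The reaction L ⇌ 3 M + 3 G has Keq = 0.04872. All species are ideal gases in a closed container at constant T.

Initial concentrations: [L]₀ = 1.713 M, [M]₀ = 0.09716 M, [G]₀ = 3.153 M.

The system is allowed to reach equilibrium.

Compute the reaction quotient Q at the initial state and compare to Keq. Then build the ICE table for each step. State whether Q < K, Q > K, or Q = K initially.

Q₀ = 0.01678 vs Keq = 0.04872 ⇒ Q<K, forward
Step 1:
                    L           M           G
  Initial       1.713     0.09716       3.153
  Change     -0.01313     0.03938     0.03938
  Equil           1.7      0.1365       3.192
  solve Keq expr → x = 0.01313; check Q = 0.04872

Q₀ = 0.01678; Q < K (proceeds forward)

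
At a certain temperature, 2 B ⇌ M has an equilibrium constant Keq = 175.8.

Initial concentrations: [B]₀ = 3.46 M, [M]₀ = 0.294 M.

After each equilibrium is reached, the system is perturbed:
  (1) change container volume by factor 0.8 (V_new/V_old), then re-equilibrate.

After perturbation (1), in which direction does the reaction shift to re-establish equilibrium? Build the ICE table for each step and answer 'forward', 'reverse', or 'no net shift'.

Direction: forward

Q₀ = 0.02456 vs Keq = 175.8 ⇒ Q<K, forward
Step 1:
                  B         M
  Initial      3.46     0.294
  Change     -3.354     1.677
  Equil      0.1059     1.971
  solve Keq expr → x = 1.677; check Q = 175.8
Then change container volume by factor 0.8 (V_new/V_old).
Step 2:
                  B         M
  Initial    0.1324     2.464
  Change   -0.01381  0.006904
  Equil      0.1186     2.471
  solve Keq expr → x = 0.006904; check Q = 175.8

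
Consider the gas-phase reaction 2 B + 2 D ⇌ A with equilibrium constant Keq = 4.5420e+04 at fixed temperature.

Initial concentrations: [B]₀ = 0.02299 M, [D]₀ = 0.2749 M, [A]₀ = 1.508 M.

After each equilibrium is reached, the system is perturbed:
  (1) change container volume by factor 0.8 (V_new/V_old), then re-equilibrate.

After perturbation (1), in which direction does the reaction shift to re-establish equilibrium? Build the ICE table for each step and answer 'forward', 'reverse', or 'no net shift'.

Direction: forward

Q₀ = 3.7755e+04 vs Keq = 4.5420e+04 ⇒ Q<K, forward
Step 1:
                   B          D          A
  I          0.02299     0.2749      1.508
  C        -0.001879  -0.001879 9.3933e-04
  E          0.02111      0.273      1.509
  solve Keq expr → x = 9.3933e-04; check Q = 4.5420e+04
Then change container volume by factor 0.8 (V_new/V_old).
Step 2:
                   B          D          A
  I          0.02639     0.3413      1.886
  C        -0.007088  -0.007088   0.003544
  E           0.0193     0.3342       1.89
  solve Keq expr → x = 0.003544; check Q = 4.5420e+04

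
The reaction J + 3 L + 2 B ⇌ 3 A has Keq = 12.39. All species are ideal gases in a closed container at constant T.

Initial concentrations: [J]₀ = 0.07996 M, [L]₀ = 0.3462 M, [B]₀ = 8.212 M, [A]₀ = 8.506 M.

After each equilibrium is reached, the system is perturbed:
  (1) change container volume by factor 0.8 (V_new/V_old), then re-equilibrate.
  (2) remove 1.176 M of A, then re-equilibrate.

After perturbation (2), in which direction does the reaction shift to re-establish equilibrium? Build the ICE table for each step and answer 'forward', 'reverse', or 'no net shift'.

Direction: forward

Q₀ = 2751 vs Keq = 12.39 ⇒ Q>K, reverse
Step 1:
                    J           L           B           A
  I           0.07996      0.3462       8.212       8.506
  C            0.2604      0.7813      0.5208     -0.7813
  E            0.3404       1.127       8.733       7.725
  solve Keq expr → x = -0.2604; check Q = 12.39
Then change container volume by factor 0.8 (V_new/V_old).
Step 2:
                    J           L           B           A
  I            0.4255       1.409       10.92       9.656
  C          -0.06263     -0.1879     -0.1253      0.1879
  E            0.3628       1.221       10.79       9.844
  solve Keq expr → x = 0.06263; check Q = 12.39
Then remove 1.176 M of A.
Step 3:
                    J           L           B           A
  I            0.3628       1.221       10.79       8.668
  C          -0.03191    -0.09572    -0.06381     0.09572
  E            0.3309       1.126       10.73       8.764
  solve Keq expr → x = 0.03191; check Q = 12.39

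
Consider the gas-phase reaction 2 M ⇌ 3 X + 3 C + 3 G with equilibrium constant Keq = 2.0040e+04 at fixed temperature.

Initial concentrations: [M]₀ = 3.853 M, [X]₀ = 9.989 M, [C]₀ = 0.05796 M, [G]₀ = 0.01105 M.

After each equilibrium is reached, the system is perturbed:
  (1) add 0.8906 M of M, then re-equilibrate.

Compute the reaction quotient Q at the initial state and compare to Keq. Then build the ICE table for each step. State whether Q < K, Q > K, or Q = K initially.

Q₀ = 1.7638e-08; Q < K (proceeds forward)

Q₀ = 1.7638e-08 vs Keq = 2.0040e+04 ⇒ Q<K, forward
Step 1:
                    M           X           C           G
  init          3.853       9.989     0.05796     0.01105
  Δ            -1.341       2.011       2.011       2.011
  eq            2.512          12       2.069       2.022
  solve Keq expr → x = 0.6703; check Q = 2.0040e+04
Then add 0.8906 M of M.
Step 2:
                    M           X           C           G
  init          3.403          12       2.069       2.022
  Δ           -0.1169      0.1753      0.1753      0.1753
  eq            3.286       12.18       2.244       2.197
  solve Keq expr → x = 0.05843; check Q = 2.0040e+04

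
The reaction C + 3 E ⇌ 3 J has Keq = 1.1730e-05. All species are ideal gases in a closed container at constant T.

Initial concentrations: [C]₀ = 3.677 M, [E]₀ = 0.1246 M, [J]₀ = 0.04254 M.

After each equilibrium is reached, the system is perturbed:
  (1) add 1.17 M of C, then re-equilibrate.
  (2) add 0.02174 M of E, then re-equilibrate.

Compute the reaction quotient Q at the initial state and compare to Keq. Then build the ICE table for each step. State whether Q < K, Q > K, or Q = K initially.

Q₀ = 0.01082; Q > K (proceeds reverse)

Q₀ = 0.01082 vs Keq = 1.1730e-05 ⇒ Q>K, reverse
Step 1:
                  C         E         J
  I           3.677    0.1246   0.04254
  C         0.01229   0.03687  -0.03687
  E           3.689    0.1615  0.005669
  solve Keq expr → x = -0.01229; check Q = 1.1730e-05
Then add 1.17 M of C.
Step 2:
                  C         E         J
  I           4.859    0.1615  0.005669
  C       -1.7497e-04 -5.2490e-04 5.2490e-04
  E           4.859    0.1609  0.006194
  solve Keq expr → x = 1.7497e-04; check Q = 1.1730e-05
Then add 0.02174 M of E.
Step 3:
                  C         E         J
  I           4.859    0.1827  0.006194
  C       -2.6851e-04 -8.0552e-04 8.0552e-04
  E           4.859    0.1819  0.006999
  solve Keq expr → x = 2.6851e-04; check Q = 1.1730e-05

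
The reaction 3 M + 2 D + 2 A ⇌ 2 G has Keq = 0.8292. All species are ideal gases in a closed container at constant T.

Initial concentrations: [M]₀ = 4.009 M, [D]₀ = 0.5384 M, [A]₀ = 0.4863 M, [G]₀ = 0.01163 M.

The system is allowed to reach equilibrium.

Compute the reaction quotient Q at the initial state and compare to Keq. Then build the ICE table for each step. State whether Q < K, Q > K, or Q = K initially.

Q₀ = 3.0622e-05 vs Keq = 0.8292 ⇒ Q<K, forward
Step 1:
                   M          D          A          G
  Initial      4.009     0.5384     0.4863    0.01163
  Change     -0.4344    -0.2896    -0.2896     0.2896
  Equil        3.575     0.2488     0.1967     0.3012
  solve Keq expr → x = 0.1448; check Q = 0.8292

Q₀ = 3.0622e-05; Q < K (proceeds forward)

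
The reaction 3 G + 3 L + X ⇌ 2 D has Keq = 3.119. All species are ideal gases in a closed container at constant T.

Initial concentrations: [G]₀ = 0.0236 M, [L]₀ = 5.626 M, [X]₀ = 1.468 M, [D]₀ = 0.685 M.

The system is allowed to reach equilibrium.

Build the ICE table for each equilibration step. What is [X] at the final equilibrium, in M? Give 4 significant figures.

Q₀ = 136.6 vs Keq = 3.119 ⇒ Q>K, reverse
Step 1:
                   G          L          X          D
  I           0.0236      5.626      1.468      0.685
  C          0.05545    0.05545    0.01848   -0.03696
  E          0.07905      5.681      1.486      0.648
  solve Keq expr → x = -0.01848; check Q = 3.119

[X]_eq = 1.486 M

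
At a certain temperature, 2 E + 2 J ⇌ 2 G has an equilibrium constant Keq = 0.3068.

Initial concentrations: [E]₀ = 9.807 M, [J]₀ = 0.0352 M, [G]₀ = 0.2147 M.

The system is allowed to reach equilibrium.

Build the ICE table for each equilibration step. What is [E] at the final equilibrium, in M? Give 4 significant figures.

[E]_eq = 9.811 M

Q₀ = 0.3868 vs Keq = 0.3068 ⇒ Q>K, reverse
Step 1:
                  E         J         G
  Initial     9.807    0.0352    0.2147
  Change    0.00364   0.00364  -0.00364
  Equil       9.811   0.03884    0.2111
  solve Keq expr → x = -0.00182; check Q = 0.3068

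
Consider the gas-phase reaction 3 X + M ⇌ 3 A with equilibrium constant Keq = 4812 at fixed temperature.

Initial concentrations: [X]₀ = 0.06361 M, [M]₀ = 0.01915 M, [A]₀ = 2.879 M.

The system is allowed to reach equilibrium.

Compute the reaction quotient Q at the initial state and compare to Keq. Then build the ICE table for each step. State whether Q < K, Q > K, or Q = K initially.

Q₀ = 4.8415e+06 vs Keq = 4812 ⇒ Q>K, reverse
Step 1:
                  X         M         A
  Initial   0.06361   0.01915     2.879
  Change      0.263   0.08766    -0.263
  Equil      0.3266    0.1068     2.616
  solve Keq expr → x = -0.08766; check Q = 4812

Q₀ = 4.8415e+06; Q > K (proceeds reverse)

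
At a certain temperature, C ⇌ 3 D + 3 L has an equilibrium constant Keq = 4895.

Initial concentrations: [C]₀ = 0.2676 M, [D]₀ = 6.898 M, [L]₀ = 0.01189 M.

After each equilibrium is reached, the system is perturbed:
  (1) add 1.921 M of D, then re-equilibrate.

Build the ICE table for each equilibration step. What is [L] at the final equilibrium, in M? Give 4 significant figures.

Q₀ = 0.002062 vs Keq = 4895 ⇒ Q<K, forward
Step 1:
                    C           D           L
  Initial      0.2676       6.898     0.01189
  Change      -0.2347       0.704       0.704
  Equil       0.03293       7.602      0.7159
  solve Keq expr → x = 0.2347; check Q = 4895
Then add 1.921 M of D.
Step 2:
                    C           D           L
  Initial     0.03293       9.523      0.7159
  Change      0.01763     -0.0529     -0.0529
  Equil       0.05056        9.47       0.663
  solve Keq expr → x = -0.01763; check Q = 4895

[L]_eq = 0.663 M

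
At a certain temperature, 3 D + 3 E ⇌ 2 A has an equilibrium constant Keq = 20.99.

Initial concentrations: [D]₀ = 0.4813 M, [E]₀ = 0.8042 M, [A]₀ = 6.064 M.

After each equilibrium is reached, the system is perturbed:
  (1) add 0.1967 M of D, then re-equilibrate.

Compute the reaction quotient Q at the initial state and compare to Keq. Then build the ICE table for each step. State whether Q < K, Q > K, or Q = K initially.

Q₀ = 634.1 vs Keq = 20.99 ⇒ Q>K, reverse
Step 1:
                  D         E         A
  init       0.4813    0.8042     6.064
  Δ          0.4488    0.4488   -0.2992
  eq         0.9301     1.253     5.765
  solve Keq expr → x = -0.1496; check Q = 20.99
Then add 0.1967 M of D.
Step 2:
                  D         E         A
  init        1.127     1.253     5.765
  Δ         -0.1042   -0.1042   0.06947
  eq          1.023     1.149     5.834
  solve Keq expr → x = 0.03473; check Q = 20.99

Q₀ = 634.1; Q > K (proceeds reverse)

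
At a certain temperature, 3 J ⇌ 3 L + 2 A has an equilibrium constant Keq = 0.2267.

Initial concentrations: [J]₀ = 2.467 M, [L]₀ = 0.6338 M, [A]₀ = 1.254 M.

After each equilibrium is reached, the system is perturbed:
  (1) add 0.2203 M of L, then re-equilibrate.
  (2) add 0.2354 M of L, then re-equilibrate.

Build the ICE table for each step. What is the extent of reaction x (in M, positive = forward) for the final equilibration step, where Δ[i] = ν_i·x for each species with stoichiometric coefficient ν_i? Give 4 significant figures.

x = -0.04205 M

Q₀ = 0.02667 vs Keq = 0.2267 ⇒ Q<K, forward
Step 1:
                    J           L           A
  init          2.467      0.6338       1.254
  Δ           -0.3539      0.3539      0.2359
  eq            2.113      0.9877        1.49
  solve Keq expr → x = 0.118; check Q = 0.2267
Then add 0.2203 M of L.
Step 2:
                    J           L           A
  init          2.113       1.208        1.49
  Δ            0.1228     -0.1228    -0.08186
  eq            2.236       1.085       1.408
  solve Keq expr → x = -0.04093; check Q = 0.2267
Then add 0.2354 M of L.
Step 3:
                    J           L           A
  init          2.236       1.321       1.408
  Δ            0.1261     -0.1261    -0.08409
  eq            2.362       1.194       1.324
  solve Keq expr → x = -0.04205; check Q = 0.2267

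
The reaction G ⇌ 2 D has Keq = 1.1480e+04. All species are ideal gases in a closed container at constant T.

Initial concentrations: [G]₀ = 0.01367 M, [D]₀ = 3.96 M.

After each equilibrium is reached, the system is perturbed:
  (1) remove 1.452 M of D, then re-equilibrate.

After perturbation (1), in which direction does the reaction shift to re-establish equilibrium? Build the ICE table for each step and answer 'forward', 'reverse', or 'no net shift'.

Q₀ = 1147 vs Keq = 1.1480e+04 ⇒ Q<K, forward
Step 1:
                    G           D
  init        0.01367        3.96
  Δ          -0.01229     0.02457
  eq         0.001383       3.985
  solve Keq expr → x = 0.01229; check Q = 1.1480e+04
Then remove 1.452 M of D.
Step 2:
                    G           D
  init       0.001383       2.533
  Δ       -8.2357e-04    0.001647
  eq       5.5943e-04       2.534
  solve Keq expr → x = 8.2357e-04; check Q = 1.1480e+04

Direction: forward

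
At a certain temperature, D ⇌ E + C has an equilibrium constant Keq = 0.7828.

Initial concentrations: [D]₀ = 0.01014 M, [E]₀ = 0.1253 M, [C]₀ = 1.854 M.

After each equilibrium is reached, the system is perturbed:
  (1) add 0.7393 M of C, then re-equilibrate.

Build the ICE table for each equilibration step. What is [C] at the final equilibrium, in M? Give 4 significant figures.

[C]_eq = 2.5 M

Q₀ = 22.91 vs Keq = 0.7828 ⇒ Q>K, reverse
Step 1:
                  D         E         C
  Initial   0.01014    0.1253     1.854
  Change    0.08377  -0.08377  -0.08377
  Equil     0.09391   0.04153      1.77
  solve Keq expr → x = -0.08377; check Q = 0.7828
Then add 0.7393 M of C.
Step 2:
                  D         E         C
  Initial   0.09391   0.04153      2.51
  Change   0.009235 -0.009235 -0.009235
  Equil      0.1031   0.03229       2.5
  solve Keq expr → x = -0.009235; check Q = 0.7828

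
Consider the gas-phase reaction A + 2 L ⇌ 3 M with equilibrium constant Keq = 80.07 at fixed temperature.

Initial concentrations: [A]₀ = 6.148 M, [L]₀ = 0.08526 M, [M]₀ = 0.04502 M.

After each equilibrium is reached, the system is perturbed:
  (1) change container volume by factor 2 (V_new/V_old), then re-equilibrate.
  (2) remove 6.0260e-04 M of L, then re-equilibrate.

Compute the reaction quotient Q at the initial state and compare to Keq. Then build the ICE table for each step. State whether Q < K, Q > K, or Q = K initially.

Q₀ = 0.002042 vs Keq = 80.07 ⇒ Q<K, forward
Step 1:
                  A         L         M
  I           6.148   0.08526   0.04502
  C        -0.04107  -0.08214    0.1232
  E           6.107   0.00312    0.1682
  solve Keq expr → x = 0.04107; check Q = 80.07
Then change container volume by factor 2 (V_new/V_old).
Step 2:
                  A         L         M
  I           3.053   0.00156   0.08411
  C               0         0         0
  E           3.053   0.00156   0.08411
  solve Keq expr → x = 0; check Q = 80.07
Then remove 6.0260e-04 M of L.
Step 3:
                  A         L         M
  I           3.053 9.5759e-04   0.08411
  C       2.8922e-04 5.7845e-04 -8.6767e-04
  E           3.054  0.001536   0.08325
  solve Keq expr → x = -2.8922e-04; check Q = 80.07

Q₀ = 0.002042; Q < K (proceeds forward)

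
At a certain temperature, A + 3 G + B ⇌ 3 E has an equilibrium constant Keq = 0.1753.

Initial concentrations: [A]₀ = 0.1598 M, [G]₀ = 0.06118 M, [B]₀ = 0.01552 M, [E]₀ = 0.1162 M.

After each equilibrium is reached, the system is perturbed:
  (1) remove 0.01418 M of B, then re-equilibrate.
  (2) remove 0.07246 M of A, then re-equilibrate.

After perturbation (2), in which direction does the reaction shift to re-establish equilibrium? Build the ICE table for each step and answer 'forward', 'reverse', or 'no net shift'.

Q₀ = 2763 vs Keq = 0.1753 ⇒ Q>K, reverse
Step 1:
                    A           G           B           E
  Initial      0.1598     0.06118     0.01552      0.1162
  Change      0.03252     0.09756     0.03252    -0.09756
  Equil        0.1923      0.1587     0.04804     0.01864
  solve Keq expr → x = -0.03252; check Q = 0.1753
Then remove 0.01418 M of B.
Step 2:
                    A           G           B           E
  Initial      0.1923      0.1587     0.03386     0.01864
  Change   5.8504e-04    0.001755  5.8504e-04   -0.001755
  Equil        0.1929      0.1605     0.03444     0.01689
  solve Keq expr → x = -5.8504e-04; check Q = 0.1753
Then remove 0.07246 M of A.
Step 3:
                    A           G           B           E
  Initial      0.1204      0.1605     0.03444     0.01689
  Change   7.1097e-04    0.002133  7.1097e-04   -0.002133
  Equil        0.1212      0.1626     0.03516     0.01475
  solve Keq expr → x = -7.1097e-04; check Q = 0.1753

Direction: reverse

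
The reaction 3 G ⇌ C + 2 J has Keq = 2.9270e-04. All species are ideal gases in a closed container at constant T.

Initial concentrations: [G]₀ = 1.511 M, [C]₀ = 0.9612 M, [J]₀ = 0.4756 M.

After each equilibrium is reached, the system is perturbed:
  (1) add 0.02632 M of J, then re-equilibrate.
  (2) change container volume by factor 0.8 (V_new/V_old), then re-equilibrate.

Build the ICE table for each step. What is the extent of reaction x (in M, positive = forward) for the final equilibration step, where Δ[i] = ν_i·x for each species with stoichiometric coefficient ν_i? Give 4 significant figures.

x = 0 M

Q₀ = 0.06302 vs Keq = 2.9270e-04 ⇒ Q>K, reverse
Step 1:
                  G         C         J
  I           1.511    0.9612    0.4756
  C          0.6214   -0.2071   -0.4143
  E           2.132    0.7541   0.06135
  solve Keq expr → x = -0.2071; check Q = 2.9270e-04
Then add 0.02632 M of J.
Step 2:
                  G         C         J
  I           2.132    0.7541   0.08767
  C         0.03635  -0.01212  -0.02423
  E           2.169     0.742   0.06344
  solve Keq expr → x = -0.01212; check Q = 2.9270e-04
Then change container volume by factor 0.8 (V_new/V_old).
Step 3:
                  G         C         J
  I           2.711    0.9274   0.07929
  C               0         0         0
  E           2.711    0.9274   0.07929
  solve Keq expr → x = 0; check Q = 2.9270e-04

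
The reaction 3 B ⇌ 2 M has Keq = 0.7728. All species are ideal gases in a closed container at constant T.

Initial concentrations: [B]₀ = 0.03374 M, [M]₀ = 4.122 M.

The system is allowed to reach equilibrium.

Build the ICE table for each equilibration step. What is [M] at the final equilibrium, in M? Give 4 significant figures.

[M]_eq = 2.727 M

Q₀ = 4.4236e+05 vs Keq = 0.7728 ⇒ Q>K, reverse
Step 1:
                  B         M
  I         0.03374     4.122
  C           2.093    -1.395
  E           2.127     2.727
  solve Keq expr → x = -0.6977; check Q = 0.7728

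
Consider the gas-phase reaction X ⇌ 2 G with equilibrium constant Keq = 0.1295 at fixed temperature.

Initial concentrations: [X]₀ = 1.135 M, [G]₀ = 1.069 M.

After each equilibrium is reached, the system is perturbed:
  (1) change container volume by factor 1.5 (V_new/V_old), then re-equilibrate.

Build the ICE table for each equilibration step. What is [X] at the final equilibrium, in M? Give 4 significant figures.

Q₀ = 1.007 vs Keq = 0.1295 ⇒ Q>K, reverse
Step 1:
                    X           G
  init          1.135       1.069
  Δ            0.3176     -0.6353
  eq            1.453      0.4337
  solve Keq expr → x = -0.3176; check Q = 0.1295
Then change container volume by factor 1.5 (V_new/V_old).
Step 2:
                    X           G
  init         0.9684      0.2891
  Δ          -0.02975      0.0595
  eq           0.9387      0.3487
  solve Keq expr → x = 0.02975; check Q = 0.1295

[X]_eq = 0.9387 M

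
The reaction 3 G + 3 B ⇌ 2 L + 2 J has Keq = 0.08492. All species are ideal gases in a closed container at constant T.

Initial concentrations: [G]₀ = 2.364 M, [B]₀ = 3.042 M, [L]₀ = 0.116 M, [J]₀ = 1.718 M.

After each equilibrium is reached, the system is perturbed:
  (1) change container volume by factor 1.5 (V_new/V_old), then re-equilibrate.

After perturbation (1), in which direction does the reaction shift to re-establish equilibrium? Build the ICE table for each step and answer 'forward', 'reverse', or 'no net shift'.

Q₀ = 1.0679e-04 vs Keq = 0.08492 ⇒ Q<K, forward
Step 1:
                  G         B         L         J
  Initial     2.364     3.042     0.116     1.718
  Change    -0.8914   -0.8914    0.5943    0.5943
  Equil       1.473     2.151    0.7103     2.312
  solve Keq expr → x = 0.2971; check Q = 0.08492
Then change container volume by factor 1.5 (V_new/V_old).
Step 2:
                  G         B         L         J
  Initial    0.9817     1.434    0.4735     1.542
  Change    0.09166   0.09166  -0.06111  -0.06111
  Equil       1.073     1.525    0.4124      1.48
  solve Keq expr → x = -0.03055; check Q = 0.08492

Direction: reverse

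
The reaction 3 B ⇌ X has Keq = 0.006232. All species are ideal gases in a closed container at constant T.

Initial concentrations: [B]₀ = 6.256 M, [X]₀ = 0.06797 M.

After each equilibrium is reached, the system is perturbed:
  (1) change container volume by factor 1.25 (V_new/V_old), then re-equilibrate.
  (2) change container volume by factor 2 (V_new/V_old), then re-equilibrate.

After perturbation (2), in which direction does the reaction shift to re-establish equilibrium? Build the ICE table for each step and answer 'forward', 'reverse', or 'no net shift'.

Q₀ = 2.7760e-04 vs Keq = 0.006232 ⇒ Q<K, forward
Step 1:
                   B          X
  I            6.256    0.06797
  C           -1.638     0.5459
  E            4.618     0.6139
  solve Keq expr → x = 0.5459; check Q = 0.006232
Then change container volume by factor 1.25 (V_new/V_old).
Step 2:
                   B          X
  I            3.695     0.4911
  C           0.2902   -0.09675
  E            3.985     0.3943
  solve Keq expr → x = -0.09675; check Q = 0.006232
Then change container volume by factor 2 (V_new/V_old).
Step 3:
                   B          X
  I            1.992     0.1972
  C           0.3509     -0.117
  E            2.343     0.0802
  solve Keq expr → x = -0.117; check Q = 0.006232

Direction: reverse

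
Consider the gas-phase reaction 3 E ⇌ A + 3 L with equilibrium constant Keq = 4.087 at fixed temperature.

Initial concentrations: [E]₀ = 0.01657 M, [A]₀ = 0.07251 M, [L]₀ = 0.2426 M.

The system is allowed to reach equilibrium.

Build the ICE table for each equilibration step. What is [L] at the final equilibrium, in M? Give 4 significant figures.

Q₀ = 227.6 vs Keq = 4.087 ⇒ Q>K, reverse
Step 1:
                  E         A         L
  I         0.01657   0.07251    0.2426
  C         0.03463  -0.01154  -0.03463
  E          0.0512   0.06097     0.208
  solve Keq expr → x = -0.01154; check Q = 4.087

[L]_eq = 0.208 M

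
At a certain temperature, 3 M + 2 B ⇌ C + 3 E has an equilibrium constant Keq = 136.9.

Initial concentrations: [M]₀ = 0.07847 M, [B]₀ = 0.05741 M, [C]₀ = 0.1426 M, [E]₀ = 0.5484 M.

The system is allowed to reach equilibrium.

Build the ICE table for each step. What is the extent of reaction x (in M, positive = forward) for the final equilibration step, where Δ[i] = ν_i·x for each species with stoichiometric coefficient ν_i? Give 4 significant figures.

x = -0.0316 M

Q₀ = 1.4768e+04 vs Keq = 136.9 ⇒ Q>K, reverse
Step 1:
                  M         B         C         E
  init      0.07847   0.05741    0.1426    0.5484
  Δ          0.0948    0.0632   -0.0316   -0.0948
  eq         0.1733    0.1206     0.111    0.4536
  solve Keq expr → x = -0.0316; check Q = 136.9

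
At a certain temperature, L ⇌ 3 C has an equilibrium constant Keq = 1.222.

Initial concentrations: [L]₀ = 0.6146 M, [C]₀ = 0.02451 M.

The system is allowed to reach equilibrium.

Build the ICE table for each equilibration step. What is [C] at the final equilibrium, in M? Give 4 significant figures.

[C]_eq = 0.7658 M

Q₀ = 2.3957e-05 vs Keq = 1.222 ⇒ Q<K, forward
Step 1:
                  L         C
  init       0.6146   0.02451
  Δ         -0.2471    0.7413
  eq         0.3675    0.7658
  solve Keq expr → x = 0.2471; check Q = 1.222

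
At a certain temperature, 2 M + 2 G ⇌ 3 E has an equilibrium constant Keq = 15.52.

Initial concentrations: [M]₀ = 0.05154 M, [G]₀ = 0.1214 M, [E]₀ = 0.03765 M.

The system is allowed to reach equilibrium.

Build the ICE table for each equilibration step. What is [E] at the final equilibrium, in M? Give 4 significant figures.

[E]_eq = 0.06091 M

Q₀ = 1.363 vs Keq = 15.52 ⇒ Q<K, forward
Step 1:
                  M         G         E
  I         0.05154    0.1214   0.03765
  C        -0.01551  -0.01551   0.02326
  E         0.03603    0.1059   0.06091
  solve Keq expr → x = 0.007753; check Q = 15.52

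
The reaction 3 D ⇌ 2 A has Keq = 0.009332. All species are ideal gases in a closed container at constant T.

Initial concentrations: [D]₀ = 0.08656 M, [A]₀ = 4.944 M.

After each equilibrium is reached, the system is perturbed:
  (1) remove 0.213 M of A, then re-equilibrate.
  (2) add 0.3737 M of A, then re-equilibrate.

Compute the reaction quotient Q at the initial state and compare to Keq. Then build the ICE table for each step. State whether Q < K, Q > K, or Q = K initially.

Q₀ = 3.7688e+04; Q > K (proceeds reverse)

Q₀ = 3.7688e+04 vs Keq = 0.009332 ⇒ Q>K, reverse
Step 1:
                   D          A
  Initial    0.08656      4.944
  Change       5.502     -3.668
  Equil        5.588      1.276
  solve Keq expr → x = -1.834; check Q = 0.009332
Then remove 0.213 M of A.
Step 2:
                   D          A
  Initial      5.588      1.063
  Change     -0.2117     0.1412
  Equil        5.377      1.204
  solve Keq expr → x = 0.07058; check Q = 0.009332
Then add 0.3737 M of A.
Step 3:
                   D          A
  Initial      5.377      1.578
  Change      0.3706    -0.2471
  Equil        5.747      1.331
  solve Keq expr → x = -0.1235; check Q = 0.009332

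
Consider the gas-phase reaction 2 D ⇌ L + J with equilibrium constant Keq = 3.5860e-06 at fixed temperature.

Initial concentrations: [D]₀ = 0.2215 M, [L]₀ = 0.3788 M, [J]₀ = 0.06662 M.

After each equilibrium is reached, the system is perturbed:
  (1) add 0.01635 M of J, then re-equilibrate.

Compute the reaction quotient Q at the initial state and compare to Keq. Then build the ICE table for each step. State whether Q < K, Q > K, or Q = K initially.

Q₀ = 0.5144 vs Keq = 3.5860e-06 ⇒ Q>K, reverse
Step 1:
                   D          L          J
  Initial     0.2215     0.3788    0.06662
  Change      0.1332   -0.06662   -0.06662
  Equil       0.3547     0.3122 1.4455e-06
  solve Keq expr → x = -0.06662; check Q = 3.5860e-06
Then add 0.01635 M of J.
Step 2:
                   D          L          J
  Initial     0.3547     0.3122    0.01635
  Change      0.0327   -0.01635   -0.01635
  Equil       0.3874     0.2958 1.8196e-06
  solve Keq expr → x = -0.01635; check Q = 3.5860e-06

Q₀ = 0.5144; Q > K (proceeds reverse)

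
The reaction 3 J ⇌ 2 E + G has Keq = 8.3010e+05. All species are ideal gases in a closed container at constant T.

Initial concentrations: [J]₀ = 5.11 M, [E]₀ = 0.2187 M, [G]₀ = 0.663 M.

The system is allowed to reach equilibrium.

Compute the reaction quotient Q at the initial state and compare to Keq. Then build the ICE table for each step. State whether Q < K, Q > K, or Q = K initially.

Q₀ = 2.3766e-04 vs Keq = 8.3010e+05 ⇒ Q<K, forward
Step 1:
                    J           E           G
  Initial        5.11      0.2187       0.663
  Change       -5.077       3.384       1.692
  Equil       0.03327       3.603       2.355
  solve Keq expr → x = 1.692; check Q = 8.3010e+05

Q₀ = 2.3766e-04; Q < K (proceeds forward)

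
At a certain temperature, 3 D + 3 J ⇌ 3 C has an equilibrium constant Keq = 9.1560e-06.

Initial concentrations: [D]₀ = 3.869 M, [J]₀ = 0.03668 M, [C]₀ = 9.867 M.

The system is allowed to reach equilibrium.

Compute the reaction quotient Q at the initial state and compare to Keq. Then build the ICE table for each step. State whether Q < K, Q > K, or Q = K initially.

Q₀ = 3.3610e+05 vs Keq = 9.1560e-06 ⇒ Q>K, reverse
Step 1:
                  D         J         C
  I           3.869   0.03668     9.867
  C           7.909     7.909    -7.909
  E           11.78     7.946     1.958
  solve Keq expr → x = -2.636; check Q = 9.1560e-06

Q₀ = 3.3610e+05; Q > K (proceeds reverse)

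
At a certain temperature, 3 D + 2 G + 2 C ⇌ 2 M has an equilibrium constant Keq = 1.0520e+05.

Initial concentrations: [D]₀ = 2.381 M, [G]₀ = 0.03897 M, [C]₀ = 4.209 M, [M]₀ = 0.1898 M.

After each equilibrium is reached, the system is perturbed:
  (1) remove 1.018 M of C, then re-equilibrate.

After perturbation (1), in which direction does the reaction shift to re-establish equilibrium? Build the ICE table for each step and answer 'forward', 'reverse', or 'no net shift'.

Q₀ = 0.0992 vs Keq = 1.0520e+05 ⇒ Q<K, forward
Step 1:
                   D          G          C          M
  init         2.381    0.03897      4.209     0.1898
  Δ         -0.05838   -0.03892   -0.03892    0.03892
  eq           2.323 4.7774e-05       4.17     0.2287
  solve Keq expr → x = 0.01946; check Q = 1.0520e+05
Then remove 1.018 M of C.
Step 2:
                   D          G          C          M
  init         2.323 4.7774e-05      3.152     0.2287
  Δ       2.3135e-05 1.5424e-05 1.5424e-05 -1.5424e-05
  eq           2.323 6.3197e-05      3.152     0.2287
  solve Keq expr → x = -7.7118e-06; check Q = 1.0520e+05

Direction: reverse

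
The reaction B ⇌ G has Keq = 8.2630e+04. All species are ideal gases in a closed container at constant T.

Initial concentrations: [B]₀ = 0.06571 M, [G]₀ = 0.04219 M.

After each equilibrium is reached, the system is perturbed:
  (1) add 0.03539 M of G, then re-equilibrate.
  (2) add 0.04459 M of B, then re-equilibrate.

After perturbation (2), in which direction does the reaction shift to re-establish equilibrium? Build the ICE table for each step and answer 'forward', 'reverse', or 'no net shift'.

Q₀ = 0.6421 vs Keq = 8.2630e+04 ⇒ Q<K, forward
Step 1:
                    B           G
  Initial     0.06571     0.04219
  Change     -0.06571     0.06571
  Equil    1.3058e-06      0.1079
  solve Keq expr → x = 0.06571; check Q = 8.2630e+04
Then add 0.03539 M of G.
Step 2:
                    B           G
  Initial  1.3058e-06      0.1433
  Change   4.2829e-07 -4.2829e-07
  Equil    1.7341e-06      0.1433
  solve Keq expr → x = -4.2829e-07; check Q = 8.2630e+04
Then add 0.04459 M of B.
Step 3:
                    B           G
  Initial     0.04459      0.1433
  Change     -0.04459     0.04459
  Equil    2.2737e-06      0.1879
  solve Keq expr → x = 0.04459; check Q = 8.2630e+04

Direction: forward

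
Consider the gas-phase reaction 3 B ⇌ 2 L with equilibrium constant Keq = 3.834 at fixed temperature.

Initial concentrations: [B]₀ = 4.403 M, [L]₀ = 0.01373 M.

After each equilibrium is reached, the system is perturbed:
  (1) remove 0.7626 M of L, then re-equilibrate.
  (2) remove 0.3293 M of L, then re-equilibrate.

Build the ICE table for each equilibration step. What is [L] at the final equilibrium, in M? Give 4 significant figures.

[L]_eq = 1.34 M

Q₀ = 2.2085e-06 vs Keq = 3.834 ⇒ Q<K, forward
Step 1:
                   B          L
  I            4.403    0.01373
  C           -3.315       2.21
  E            1.088      2.223
  solve Keq expr → x = 1.105; check Q = 3.834
Then remove 0.7626 M of L.
Step 2:
                   B          L
  I            1.088      1.461
  C          -0.2133     0.1422
  E           0.8751      1.603
  solve Keq expr → x = 0.0711; check Q = 3.834
Then remove 0.3293 M of L.
Step 3:
                   B          L
  I           0.8751      1.274
  C         -0.09873    0.06582
  E           0.7764       1.34
  solve Keq expr → x = 0.03291; check Q = 3.834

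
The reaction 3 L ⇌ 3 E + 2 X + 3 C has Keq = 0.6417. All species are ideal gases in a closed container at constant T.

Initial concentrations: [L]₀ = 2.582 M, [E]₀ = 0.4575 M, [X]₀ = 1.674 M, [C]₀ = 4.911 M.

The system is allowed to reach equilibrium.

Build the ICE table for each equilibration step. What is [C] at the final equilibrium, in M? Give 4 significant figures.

Q₀ = 1.846 vs Keq = 0.6417 ⇒ Q>K, reverse
Step 1:
                   L          E          X          C
  Initial      2.582     0.4575      1.674      4.911
  Change      0.1054    -0.1054   -0.07029    -0.1054
  Equil        2.687     0.3521      1.604      4.806
  solve Keq expr → x = -0.03515; check Q = 0.6417

[C]_eq = 4.806 M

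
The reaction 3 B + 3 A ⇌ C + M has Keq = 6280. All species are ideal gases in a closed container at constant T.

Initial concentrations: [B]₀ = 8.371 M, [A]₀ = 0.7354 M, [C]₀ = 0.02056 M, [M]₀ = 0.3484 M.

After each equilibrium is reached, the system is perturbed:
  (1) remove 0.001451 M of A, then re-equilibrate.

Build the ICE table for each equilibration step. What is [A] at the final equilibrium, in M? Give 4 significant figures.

Q₀ = 3.0704e-05 vs Keq = 6280 ⇒ Q<K, forward
Step 1:
                  B         A         C         M
  init        8.371    0.7354   0.02056    0.3484
  Δ         -0.7316   -0.7316    0.2439    0.2439
  eq          7.639  0.003824    0.2644    0.5923
  solve Keq expr → x = 0.2439; check Q = 6280
Then remove 0.001451 M of A.
Step 2:
                  B         A         C         M
  init        7.639  0.002373    0.2644    0.5923
  Δ        0.001447  0.001447 -4.8230e-04 -4.8230e-04
  eq          7.641   0.00382    0.2639    0.5918
  solve Keq expr → x = -4.8230e-04; check Q = 6280

[A]_eq = 0.00382 M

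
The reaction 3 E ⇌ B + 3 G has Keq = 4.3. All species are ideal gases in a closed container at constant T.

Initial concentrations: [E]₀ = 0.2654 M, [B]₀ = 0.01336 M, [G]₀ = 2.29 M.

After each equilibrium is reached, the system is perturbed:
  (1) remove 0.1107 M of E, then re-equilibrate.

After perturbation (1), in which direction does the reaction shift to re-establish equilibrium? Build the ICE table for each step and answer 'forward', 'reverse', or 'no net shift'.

Direction: reverse

Q₀ = 8.582 vs Keq = 4.3 ⇒ Q>K, reverse
Step 1:
                    E           B           G
  I            0.2654     0.01336        2.29
  C           0.01572   -0.005239    -0.01572
  E            0.2811    0.008121       2.274
  solve Keq expr → x = -0.005239; check Q = 4.3
Then remove 0.1107 M of E.
Step 2:
                    E           B           G
  I            0.1704    0.008121       2.274
  C           0.01698    -0.00566    -0.01698
  E            0.1874     0.00246       2.257
  solve Keq expr → x = -0.00566; check Q = 4.3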